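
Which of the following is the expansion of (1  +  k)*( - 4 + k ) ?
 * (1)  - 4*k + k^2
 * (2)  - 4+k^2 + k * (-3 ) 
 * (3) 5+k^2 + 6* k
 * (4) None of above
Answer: 2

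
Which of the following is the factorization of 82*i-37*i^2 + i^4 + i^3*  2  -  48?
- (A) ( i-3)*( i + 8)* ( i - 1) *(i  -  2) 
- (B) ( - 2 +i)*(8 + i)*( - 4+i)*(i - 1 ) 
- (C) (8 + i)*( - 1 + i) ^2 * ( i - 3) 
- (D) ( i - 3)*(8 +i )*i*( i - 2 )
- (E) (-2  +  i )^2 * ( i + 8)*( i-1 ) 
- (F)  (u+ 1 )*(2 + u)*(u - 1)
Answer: A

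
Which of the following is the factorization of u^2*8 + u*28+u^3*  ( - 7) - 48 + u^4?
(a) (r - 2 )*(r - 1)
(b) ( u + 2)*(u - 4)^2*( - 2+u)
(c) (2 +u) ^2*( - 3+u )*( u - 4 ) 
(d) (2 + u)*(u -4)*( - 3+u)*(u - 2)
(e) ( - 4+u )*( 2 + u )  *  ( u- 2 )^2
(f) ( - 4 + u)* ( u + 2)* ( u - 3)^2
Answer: d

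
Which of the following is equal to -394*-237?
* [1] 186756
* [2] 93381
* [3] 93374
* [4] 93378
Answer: 4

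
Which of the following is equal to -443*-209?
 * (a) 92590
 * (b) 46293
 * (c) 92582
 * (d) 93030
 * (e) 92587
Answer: e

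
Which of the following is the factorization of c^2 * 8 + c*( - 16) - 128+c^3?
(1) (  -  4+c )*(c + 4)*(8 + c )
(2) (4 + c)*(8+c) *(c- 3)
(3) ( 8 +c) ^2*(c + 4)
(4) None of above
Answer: 1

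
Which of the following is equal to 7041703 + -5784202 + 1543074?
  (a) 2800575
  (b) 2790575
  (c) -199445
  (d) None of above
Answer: a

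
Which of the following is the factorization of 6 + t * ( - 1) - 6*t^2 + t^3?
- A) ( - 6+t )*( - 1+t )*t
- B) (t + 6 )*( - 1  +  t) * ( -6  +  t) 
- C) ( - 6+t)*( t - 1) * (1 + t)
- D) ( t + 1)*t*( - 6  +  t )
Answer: C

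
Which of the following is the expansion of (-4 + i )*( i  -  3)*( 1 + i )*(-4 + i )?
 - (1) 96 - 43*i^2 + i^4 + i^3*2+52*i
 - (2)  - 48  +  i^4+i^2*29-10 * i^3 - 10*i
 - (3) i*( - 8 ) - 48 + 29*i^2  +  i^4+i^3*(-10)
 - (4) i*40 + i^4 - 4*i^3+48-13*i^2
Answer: 3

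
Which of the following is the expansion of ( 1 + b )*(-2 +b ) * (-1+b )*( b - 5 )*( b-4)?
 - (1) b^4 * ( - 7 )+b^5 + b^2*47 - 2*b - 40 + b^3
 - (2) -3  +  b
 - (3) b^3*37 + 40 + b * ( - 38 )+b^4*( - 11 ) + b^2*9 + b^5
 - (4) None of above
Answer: 4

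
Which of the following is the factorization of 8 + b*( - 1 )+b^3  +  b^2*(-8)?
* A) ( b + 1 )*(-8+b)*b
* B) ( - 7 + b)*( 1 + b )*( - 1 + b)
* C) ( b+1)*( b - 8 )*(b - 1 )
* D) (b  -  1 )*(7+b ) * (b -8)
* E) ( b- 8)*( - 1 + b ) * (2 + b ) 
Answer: C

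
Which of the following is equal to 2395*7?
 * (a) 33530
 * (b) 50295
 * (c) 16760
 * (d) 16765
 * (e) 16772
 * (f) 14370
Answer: d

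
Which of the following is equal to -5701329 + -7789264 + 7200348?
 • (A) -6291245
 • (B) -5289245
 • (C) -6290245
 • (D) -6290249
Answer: C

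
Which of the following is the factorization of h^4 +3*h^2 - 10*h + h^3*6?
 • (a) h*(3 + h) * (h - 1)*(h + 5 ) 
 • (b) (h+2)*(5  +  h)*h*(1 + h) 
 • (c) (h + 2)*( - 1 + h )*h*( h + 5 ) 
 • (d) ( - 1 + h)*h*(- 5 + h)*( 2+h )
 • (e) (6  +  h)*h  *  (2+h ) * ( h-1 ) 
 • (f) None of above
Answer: c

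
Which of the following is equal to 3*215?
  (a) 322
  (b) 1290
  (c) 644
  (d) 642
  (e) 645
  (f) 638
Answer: e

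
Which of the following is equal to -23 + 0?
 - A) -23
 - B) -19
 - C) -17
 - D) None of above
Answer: A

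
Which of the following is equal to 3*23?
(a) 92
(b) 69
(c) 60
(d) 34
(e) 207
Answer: b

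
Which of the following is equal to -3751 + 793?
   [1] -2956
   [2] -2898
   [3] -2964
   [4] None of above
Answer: 4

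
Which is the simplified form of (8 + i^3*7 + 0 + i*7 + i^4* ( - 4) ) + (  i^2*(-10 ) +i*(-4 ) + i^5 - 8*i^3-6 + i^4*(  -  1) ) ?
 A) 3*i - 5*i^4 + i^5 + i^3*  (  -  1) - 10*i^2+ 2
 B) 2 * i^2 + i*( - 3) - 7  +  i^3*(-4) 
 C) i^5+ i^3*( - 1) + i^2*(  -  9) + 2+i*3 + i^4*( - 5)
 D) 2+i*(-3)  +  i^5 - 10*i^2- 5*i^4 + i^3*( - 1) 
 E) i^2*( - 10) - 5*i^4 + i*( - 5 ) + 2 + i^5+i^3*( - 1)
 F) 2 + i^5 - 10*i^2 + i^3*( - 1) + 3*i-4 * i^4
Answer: A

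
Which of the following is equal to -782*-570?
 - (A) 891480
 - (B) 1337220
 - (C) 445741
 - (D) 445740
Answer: D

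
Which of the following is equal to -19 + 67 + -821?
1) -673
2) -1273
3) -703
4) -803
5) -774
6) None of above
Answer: 6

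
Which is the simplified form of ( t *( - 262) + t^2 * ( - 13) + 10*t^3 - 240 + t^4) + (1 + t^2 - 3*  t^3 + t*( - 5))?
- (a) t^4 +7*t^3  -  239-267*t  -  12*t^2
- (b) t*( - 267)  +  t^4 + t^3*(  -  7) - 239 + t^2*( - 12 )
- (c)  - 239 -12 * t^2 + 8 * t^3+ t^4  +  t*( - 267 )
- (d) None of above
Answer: a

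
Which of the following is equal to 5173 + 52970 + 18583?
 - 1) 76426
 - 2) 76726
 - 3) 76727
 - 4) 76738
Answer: 2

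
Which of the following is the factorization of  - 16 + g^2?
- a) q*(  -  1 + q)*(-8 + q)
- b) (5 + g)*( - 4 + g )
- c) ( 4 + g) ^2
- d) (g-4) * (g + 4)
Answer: d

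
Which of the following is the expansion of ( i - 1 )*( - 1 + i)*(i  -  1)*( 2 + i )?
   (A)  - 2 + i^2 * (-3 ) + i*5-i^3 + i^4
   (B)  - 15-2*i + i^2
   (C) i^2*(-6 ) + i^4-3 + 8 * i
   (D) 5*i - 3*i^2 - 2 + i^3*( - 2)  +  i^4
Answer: A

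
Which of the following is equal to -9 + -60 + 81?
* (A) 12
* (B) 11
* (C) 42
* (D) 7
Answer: A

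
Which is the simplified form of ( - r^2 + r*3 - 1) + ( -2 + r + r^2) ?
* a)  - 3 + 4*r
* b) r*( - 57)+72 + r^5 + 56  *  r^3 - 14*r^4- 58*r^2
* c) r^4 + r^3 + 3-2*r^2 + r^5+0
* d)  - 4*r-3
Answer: a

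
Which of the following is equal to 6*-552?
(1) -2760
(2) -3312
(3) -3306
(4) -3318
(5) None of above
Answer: 2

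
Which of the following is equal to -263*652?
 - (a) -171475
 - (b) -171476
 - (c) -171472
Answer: b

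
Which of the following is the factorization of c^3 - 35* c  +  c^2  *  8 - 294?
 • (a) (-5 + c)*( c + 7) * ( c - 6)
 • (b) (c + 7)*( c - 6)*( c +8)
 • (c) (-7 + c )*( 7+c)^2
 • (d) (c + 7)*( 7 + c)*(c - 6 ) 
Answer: d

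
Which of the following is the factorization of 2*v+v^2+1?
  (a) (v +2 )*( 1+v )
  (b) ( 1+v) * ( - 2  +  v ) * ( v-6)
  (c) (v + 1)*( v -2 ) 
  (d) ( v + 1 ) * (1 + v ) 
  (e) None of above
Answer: d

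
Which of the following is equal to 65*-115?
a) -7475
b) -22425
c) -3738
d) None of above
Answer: a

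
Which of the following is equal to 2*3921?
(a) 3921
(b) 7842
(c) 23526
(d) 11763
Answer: b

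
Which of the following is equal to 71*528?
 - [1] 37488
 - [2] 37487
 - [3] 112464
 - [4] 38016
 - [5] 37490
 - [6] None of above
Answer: 1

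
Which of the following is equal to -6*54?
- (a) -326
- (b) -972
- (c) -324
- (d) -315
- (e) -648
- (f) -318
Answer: c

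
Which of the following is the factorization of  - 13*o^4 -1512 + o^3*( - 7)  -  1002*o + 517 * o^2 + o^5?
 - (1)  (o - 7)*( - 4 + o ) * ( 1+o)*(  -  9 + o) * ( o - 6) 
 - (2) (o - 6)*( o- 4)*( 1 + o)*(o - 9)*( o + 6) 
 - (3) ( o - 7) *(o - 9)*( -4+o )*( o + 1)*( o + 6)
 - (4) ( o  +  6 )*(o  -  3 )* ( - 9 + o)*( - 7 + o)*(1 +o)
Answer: 3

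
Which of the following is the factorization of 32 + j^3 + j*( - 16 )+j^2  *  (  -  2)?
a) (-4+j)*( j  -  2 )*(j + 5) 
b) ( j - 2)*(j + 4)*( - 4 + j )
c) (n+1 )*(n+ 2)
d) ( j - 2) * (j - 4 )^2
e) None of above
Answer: b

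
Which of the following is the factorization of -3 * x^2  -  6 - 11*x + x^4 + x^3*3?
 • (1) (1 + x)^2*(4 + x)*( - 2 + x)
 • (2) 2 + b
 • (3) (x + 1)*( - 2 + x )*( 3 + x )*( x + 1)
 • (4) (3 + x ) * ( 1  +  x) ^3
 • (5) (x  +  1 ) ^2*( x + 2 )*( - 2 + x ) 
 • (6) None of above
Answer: 3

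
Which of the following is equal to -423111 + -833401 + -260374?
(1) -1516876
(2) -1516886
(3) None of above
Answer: 2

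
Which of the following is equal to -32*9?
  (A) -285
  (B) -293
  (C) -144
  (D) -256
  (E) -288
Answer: E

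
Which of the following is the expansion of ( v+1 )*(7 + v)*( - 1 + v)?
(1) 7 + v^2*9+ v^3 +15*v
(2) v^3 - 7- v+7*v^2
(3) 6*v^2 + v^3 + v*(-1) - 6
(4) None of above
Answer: 2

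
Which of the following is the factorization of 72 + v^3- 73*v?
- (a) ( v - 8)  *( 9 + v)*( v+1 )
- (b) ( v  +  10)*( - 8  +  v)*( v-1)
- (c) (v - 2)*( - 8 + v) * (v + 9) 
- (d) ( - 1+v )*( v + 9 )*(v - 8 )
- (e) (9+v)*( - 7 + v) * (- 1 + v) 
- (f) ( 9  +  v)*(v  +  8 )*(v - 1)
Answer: d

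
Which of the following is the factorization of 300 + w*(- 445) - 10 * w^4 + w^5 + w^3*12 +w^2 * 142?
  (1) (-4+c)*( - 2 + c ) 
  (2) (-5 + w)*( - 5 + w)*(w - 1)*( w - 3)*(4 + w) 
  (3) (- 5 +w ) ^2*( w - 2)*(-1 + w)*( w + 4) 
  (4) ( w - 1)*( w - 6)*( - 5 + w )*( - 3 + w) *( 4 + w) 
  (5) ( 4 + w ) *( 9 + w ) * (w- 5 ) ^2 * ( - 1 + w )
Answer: 2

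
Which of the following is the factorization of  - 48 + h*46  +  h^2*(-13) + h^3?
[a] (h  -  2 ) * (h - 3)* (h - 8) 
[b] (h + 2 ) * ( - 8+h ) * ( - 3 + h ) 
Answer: a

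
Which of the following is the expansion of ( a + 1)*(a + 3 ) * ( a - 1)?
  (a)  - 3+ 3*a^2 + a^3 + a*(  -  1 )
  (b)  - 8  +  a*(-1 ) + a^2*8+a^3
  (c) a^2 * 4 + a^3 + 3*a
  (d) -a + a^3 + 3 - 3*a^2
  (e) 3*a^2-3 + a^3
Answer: a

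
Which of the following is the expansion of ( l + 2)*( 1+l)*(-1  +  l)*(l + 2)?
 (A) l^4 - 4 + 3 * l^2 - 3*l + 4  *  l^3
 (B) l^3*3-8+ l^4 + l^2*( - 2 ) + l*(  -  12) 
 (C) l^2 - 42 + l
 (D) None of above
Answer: D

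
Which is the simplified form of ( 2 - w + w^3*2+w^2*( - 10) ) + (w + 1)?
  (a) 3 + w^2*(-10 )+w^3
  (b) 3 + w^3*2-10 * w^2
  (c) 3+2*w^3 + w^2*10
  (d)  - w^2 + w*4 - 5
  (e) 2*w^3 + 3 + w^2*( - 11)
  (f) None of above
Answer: b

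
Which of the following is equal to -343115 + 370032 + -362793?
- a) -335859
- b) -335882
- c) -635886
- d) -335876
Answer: d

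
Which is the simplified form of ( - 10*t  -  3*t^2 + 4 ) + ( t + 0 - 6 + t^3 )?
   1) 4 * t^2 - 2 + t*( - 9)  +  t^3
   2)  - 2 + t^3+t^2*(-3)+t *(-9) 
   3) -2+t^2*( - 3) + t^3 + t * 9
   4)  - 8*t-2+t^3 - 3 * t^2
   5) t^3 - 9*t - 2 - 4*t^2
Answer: 2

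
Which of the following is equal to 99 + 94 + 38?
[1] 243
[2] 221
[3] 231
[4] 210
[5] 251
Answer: 3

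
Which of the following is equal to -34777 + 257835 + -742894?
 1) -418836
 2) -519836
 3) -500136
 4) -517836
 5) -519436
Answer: 2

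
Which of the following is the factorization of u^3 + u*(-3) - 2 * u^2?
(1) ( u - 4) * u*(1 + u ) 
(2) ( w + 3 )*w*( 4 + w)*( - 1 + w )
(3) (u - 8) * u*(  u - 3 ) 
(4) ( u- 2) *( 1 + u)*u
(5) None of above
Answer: 5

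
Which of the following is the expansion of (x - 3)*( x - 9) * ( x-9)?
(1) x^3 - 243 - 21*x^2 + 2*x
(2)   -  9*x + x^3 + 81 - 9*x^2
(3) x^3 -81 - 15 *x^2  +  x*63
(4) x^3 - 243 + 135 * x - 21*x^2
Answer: 4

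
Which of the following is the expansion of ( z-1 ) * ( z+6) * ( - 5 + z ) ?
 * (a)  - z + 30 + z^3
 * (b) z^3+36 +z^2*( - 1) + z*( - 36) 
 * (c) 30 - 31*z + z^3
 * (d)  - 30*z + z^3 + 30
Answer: c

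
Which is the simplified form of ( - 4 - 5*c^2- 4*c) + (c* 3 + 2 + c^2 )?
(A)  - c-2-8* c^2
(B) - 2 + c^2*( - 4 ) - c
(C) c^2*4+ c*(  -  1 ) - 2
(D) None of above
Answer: B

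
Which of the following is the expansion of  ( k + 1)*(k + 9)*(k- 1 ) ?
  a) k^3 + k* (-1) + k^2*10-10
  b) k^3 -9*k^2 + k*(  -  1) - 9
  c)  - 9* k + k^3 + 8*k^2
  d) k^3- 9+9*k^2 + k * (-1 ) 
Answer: d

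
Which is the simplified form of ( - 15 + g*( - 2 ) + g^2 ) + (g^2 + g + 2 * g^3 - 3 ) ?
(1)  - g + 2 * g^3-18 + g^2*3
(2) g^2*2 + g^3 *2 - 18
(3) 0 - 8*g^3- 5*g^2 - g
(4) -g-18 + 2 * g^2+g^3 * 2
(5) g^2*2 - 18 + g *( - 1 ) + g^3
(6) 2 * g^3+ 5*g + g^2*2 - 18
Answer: 4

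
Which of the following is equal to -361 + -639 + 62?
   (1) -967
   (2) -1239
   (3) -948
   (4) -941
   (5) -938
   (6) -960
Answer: 5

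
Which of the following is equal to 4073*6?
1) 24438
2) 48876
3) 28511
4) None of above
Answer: 1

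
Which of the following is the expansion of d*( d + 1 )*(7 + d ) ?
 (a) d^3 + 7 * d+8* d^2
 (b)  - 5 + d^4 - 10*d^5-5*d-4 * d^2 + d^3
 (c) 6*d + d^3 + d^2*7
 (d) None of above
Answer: a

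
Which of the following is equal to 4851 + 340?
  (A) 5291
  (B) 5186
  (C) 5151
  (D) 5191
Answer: D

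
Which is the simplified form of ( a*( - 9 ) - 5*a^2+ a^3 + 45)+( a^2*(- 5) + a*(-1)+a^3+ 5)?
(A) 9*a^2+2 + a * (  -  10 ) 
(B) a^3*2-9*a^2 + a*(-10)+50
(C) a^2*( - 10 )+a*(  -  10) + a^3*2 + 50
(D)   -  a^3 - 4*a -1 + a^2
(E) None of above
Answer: C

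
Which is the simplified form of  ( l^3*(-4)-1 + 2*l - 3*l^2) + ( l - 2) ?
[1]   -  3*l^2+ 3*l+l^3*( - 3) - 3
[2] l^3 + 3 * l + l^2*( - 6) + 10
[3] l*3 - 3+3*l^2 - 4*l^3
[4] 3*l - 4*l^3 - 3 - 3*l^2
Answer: 4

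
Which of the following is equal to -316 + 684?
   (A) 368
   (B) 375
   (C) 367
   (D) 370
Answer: A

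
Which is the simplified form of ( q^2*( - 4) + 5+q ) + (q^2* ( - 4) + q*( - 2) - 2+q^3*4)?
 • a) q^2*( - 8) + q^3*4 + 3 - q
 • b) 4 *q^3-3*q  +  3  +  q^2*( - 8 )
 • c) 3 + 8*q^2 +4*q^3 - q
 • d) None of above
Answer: a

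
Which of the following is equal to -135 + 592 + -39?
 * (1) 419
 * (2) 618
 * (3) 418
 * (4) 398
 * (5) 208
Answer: 3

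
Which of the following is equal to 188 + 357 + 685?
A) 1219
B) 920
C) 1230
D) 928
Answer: C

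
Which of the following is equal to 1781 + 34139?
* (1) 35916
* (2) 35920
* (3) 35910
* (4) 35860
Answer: 2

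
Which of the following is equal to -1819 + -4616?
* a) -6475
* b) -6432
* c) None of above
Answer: c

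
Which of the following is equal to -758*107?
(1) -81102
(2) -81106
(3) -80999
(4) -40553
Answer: 2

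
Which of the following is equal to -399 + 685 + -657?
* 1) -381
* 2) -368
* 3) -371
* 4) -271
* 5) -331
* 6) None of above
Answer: 3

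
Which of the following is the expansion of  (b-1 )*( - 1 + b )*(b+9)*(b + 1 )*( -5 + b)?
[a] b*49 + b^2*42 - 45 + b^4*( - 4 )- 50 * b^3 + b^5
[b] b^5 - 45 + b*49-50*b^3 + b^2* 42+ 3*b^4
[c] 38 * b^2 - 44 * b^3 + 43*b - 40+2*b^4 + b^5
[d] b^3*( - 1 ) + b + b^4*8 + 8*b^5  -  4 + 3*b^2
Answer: b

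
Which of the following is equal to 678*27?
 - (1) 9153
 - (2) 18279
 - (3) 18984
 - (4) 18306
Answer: 4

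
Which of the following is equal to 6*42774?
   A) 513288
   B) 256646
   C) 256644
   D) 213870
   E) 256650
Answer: C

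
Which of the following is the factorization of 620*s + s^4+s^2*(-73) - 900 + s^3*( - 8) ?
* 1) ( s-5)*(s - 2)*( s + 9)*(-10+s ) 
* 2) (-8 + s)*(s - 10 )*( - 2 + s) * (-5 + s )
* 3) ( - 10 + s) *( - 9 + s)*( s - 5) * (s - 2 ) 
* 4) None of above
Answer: 1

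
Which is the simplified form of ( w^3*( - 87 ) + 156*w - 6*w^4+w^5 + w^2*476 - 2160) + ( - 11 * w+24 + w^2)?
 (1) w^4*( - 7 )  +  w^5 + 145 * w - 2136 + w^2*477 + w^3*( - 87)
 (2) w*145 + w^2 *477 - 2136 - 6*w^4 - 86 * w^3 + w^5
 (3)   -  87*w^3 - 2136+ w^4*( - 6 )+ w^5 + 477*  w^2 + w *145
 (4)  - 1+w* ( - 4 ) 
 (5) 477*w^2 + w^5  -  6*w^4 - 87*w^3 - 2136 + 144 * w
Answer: 3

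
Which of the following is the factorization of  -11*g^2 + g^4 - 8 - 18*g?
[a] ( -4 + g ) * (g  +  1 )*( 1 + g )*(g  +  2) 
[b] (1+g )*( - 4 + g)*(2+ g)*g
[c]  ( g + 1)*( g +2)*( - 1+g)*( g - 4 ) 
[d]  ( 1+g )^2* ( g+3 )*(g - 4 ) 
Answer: a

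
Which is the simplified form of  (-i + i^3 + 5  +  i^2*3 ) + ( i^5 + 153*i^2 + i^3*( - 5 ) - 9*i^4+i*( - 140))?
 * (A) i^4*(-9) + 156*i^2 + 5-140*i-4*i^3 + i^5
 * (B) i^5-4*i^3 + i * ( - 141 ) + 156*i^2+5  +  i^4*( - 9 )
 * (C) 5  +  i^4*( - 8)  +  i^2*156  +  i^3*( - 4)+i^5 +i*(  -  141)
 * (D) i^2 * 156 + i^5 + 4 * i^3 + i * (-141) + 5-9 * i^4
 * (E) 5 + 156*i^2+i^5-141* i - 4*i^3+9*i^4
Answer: B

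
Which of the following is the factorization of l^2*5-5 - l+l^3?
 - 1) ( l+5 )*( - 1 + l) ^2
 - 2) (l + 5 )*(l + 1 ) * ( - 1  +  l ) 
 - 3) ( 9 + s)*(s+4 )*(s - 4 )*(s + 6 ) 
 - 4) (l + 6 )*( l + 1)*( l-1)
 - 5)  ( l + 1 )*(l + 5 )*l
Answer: 2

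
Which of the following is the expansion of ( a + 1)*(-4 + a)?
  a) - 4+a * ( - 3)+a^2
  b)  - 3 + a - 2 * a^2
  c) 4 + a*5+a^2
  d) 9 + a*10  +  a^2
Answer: a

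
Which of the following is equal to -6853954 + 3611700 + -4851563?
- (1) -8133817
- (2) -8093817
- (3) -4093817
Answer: 2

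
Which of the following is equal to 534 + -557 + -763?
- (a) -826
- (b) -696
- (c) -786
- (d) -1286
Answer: c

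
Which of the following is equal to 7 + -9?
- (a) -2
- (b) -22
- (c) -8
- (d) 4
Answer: a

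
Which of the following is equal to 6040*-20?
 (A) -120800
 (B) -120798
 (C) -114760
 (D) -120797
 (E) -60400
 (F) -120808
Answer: A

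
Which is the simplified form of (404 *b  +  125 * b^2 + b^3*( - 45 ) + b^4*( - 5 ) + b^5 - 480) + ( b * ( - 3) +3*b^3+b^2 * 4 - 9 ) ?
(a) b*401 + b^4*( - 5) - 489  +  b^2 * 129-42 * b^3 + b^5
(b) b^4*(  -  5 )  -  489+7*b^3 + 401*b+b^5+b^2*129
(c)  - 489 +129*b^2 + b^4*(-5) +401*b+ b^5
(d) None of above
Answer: a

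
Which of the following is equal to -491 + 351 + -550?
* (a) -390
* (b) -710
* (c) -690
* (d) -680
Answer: c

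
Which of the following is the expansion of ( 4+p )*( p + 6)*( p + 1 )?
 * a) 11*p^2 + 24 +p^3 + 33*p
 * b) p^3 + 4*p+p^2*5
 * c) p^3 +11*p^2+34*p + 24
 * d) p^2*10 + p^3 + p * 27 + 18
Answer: c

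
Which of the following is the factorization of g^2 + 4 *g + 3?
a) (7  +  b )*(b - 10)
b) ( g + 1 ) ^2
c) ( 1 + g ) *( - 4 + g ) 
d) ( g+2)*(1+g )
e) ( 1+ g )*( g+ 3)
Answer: e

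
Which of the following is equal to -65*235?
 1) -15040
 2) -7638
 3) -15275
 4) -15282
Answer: 3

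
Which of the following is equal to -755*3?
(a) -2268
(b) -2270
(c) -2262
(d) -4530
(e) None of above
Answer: e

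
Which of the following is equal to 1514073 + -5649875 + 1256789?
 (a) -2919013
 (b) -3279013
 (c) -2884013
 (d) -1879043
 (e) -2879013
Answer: e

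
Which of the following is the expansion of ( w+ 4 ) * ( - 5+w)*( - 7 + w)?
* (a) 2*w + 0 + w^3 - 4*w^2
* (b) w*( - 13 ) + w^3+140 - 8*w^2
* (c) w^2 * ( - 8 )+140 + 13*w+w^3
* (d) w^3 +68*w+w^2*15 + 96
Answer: b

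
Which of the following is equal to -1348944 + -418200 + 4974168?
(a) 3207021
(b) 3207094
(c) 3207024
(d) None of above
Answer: c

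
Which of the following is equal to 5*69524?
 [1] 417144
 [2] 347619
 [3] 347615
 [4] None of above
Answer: 4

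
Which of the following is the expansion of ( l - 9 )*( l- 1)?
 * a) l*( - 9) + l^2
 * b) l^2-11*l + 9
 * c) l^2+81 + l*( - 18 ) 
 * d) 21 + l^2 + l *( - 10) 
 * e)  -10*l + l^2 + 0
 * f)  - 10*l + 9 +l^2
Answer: f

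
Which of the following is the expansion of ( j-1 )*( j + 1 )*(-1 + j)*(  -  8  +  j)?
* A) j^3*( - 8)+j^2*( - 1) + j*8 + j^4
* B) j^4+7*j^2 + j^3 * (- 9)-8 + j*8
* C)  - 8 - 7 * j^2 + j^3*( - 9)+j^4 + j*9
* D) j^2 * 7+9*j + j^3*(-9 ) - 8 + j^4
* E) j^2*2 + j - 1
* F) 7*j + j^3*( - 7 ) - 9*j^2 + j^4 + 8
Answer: D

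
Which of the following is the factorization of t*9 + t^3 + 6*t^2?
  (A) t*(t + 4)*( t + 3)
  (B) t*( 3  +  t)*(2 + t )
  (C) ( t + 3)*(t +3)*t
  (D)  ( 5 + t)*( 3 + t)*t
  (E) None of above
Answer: C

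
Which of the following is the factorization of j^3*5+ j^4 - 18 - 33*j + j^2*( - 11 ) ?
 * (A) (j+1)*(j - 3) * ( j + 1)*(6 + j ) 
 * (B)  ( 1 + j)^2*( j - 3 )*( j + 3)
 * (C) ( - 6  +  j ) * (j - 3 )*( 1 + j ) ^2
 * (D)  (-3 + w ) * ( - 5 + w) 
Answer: A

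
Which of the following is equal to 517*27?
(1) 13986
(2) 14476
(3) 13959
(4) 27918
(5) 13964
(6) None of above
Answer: 3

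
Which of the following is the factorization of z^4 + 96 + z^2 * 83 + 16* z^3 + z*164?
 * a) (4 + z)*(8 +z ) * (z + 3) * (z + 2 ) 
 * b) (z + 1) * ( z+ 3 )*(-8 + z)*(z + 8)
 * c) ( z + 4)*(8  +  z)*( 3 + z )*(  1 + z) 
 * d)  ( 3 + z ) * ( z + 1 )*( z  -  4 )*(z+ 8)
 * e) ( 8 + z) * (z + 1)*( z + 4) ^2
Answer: c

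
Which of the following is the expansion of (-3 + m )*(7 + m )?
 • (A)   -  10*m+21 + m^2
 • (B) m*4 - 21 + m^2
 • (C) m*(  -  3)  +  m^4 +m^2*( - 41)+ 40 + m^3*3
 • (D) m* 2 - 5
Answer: B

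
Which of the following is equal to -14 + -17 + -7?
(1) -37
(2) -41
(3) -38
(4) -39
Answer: 3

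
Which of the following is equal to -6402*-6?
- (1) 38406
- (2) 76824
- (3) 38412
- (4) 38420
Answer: 3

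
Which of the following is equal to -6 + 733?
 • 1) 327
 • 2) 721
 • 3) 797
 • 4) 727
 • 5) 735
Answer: 4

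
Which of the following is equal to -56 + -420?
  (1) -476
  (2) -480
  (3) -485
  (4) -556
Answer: 1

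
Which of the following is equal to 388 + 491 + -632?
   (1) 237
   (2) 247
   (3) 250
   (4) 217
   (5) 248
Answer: 2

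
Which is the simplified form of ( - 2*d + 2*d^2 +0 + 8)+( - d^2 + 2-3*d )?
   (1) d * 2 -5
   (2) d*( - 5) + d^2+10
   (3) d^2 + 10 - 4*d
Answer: 2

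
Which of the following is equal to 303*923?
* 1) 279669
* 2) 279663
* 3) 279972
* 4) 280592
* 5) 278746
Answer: 1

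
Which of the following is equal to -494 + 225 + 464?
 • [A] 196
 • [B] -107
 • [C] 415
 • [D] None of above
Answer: D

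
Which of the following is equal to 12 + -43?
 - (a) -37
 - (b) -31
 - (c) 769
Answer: b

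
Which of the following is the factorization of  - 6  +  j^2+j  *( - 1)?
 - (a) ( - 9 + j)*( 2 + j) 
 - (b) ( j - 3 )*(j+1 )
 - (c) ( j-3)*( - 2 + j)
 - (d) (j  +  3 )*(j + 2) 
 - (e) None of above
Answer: e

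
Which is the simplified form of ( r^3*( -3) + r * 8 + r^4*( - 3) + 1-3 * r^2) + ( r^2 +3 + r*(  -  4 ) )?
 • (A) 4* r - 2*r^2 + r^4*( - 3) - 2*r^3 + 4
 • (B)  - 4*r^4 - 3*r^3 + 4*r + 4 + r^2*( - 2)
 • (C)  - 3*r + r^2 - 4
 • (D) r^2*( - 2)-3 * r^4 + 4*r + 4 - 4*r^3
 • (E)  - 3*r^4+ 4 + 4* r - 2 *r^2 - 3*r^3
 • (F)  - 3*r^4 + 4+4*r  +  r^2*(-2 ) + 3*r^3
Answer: E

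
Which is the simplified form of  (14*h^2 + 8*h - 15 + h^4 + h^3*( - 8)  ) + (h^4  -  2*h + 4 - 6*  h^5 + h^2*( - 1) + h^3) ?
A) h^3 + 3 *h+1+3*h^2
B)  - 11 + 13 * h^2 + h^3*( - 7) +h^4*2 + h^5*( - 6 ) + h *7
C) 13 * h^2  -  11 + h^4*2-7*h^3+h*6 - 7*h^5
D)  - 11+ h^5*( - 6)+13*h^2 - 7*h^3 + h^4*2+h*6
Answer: D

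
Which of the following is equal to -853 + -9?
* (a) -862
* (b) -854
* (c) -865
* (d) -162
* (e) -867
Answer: a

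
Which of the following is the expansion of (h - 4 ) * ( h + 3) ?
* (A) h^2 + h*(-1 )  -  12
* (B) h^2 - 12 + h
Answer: A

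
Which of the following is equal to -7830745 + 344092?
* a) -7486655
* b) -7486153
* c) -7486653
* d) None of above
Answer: c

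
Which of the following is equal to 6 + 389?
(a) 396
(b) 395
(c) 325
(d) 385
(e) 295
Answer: b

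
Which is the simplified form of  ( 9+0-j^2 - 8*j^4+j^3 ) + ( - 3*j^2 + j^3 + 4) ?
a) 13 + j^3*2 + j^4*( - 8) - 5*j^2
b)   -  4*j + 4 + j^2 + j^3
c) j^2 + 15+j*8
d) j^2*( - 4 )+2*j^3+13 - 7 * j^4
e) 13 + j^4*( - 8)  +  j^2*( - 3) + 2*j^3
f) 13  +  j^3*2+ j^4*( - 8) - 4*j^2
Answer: f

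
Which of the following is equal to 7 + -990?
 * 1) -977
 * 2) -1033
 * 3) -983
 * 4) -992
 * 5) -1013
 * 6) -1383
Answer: 3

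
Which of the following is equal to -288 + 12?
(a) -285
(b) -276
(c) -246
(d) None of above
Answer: b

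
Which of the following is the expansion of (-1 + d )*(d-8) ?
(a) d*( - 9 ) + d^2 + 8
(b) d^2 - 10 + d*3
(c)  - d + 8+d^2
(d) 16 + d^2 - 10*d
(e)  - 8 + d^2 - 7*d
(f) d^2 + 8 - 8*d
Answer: a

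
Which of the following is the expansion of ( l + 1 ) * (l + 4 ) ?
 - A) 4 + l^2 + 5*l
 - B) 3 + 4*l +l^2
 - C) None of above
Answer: A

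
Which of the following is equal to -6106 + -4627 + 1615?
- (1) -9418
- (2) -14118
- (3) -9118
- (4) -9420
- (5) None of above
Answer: 3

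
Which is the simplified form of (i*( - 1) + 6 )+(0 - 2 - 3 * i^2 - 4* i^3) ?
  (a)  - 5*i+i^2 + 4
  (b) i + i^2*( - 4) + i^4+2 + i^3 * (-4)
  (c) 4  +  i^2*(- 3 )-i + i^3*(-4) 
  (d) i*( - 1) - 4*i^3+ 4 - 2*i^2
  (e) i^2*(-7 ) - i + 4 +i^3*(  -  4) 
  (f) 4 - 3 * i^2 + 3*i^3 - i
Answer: c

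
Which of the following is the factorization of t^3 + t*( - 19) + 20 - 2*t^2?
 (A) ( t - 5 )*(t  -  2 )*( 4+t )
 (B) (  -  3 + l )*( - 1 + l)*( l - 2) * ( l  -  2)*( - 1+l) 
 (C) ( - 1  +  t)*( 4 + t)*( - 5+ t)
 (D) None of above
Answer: C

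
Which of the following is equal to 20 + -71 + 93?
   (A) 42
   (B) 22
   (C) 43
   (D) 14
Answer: A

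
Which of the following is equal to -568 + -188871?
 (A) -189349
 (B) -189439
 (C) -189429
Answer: B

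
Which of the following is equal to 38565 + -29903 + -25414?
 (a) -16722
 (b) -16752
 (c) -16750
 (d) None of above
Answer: b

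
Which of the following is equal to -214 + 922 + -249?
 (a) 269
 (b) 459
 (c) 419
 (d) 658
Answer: b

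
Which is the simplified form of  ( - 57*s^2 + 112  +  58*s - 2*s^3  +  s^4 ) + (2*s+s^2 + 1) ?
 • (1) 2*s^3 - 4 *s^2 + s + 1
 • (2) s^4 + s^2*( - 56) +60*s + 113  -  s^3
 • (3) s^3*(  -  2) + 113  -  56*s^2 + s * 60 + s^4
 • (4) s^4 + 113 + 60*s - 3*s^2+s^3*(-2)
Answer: 3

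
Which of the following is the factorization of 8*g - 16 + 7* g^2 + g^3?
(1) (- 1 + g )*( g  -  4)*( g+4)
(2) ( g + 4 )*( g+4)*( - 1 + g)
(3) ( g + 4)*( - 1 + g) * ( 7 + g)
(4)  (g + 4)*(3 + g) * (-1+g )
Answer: 2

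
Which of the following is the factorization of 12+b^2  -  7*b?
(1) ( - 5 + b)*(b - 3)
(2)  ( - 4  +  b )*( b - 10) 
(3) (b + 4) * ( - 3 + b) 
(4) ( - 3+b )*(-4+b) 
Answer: 4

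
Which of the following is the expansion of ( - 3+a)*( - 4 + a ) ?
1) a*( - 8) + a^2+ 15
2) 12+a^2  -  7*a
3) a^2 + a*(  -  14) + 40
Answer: 2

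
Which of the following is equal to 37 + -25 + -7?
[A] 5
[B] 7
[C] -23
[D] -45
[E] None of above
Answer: A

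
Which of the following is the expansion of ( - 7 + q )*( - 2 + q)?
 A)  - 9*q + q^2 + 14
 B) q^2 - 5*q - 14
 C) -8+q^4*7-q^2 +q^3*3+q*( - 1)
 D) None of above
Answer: A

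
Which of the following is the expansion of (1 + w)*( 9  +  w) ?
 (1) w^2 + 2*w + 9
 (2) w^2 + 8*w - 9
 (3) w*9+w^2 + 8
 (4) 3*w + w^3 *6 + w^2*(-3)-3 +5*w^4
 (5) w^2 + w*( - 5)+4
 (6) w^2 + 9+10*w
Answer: 6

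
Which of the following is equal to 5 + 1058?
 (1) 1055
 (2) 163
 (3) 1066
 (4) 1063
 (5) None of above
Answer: 4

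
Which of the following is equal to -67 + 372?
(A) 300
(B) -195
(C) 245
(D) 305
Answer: D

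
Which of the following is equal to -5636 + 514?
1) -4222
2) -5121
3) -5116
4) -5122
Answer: 4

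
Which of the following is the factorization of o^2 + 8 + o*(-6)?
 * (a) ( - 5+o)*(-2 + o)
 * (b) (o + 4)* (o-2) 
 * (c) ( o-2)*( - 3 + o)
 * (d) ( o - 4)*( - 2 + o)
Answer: d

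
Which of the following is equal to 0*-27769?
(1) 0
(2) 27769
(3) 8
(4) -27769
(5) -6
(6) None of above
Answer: 1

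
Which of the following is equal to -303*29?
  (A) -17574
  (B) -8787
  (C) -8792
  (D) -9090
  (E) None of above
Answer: B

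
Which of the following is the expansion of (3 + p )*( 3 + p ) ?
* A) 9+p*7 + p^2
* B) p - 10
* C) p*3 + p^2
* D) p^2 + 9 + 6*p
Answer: D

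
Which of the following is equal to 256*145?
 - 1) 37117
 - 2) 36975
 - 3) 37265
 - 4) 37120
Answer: 4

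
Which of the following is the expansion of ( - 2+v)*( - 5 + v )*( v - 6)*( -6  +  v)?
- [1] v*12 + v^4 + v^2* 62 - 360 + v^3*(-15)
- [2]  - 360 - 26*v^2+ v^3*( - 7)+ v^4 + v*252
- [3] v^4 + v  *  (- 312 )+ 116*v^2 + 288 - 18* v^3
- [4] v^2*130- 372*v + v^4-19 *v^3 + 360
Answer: 4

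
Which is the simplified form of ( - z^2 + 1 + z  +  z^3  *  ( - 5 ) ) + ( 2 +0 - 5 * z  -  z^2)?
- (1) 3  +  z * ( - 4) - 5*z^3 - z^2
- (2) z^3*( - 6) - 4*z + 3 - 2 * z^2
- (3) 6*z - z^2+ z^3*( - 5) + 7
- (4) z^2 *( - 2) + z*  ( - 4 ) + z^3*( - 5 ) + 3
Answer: 4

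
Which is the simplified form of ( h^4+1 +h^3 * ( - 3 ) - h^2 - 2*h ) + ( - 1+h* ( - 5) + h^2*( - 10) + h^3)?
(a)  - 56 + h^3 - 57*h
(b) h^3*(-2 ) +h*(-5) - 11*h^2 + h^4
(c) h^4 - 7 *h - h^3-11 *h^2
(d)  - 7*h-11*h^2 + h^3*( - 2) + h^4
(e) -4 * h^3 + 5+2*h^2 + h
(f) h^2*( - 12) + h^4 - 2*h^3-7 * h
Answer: d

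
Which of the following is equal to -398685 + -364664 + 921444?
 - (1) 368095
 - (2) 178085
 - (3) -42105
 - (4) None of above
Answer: 4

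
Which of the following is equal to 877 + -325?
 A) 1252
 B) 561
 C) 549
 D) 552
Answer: D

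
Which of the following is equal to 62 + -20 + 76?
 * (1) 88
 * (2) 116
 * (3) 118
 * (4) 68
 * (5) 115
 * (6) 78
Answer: 3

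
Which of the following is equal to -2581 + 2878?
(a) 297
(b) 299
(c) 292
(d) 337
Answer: a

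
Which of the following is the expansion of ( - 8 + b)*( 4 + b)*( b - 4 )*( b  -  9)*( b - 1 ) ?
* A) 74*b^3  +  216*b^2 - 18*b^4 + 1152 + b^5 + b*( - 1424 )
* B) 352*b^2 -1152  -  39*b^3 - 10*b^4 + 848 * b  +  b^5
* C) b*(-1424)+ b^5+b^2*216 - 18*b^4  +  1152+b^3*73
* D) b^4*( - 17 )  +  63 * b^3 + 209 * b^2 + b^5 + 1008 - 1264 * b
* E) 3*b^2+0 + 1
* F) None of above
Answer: C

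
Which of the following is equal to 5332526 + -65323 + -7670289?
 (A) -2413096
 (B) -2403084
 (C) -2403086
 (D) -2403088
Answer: C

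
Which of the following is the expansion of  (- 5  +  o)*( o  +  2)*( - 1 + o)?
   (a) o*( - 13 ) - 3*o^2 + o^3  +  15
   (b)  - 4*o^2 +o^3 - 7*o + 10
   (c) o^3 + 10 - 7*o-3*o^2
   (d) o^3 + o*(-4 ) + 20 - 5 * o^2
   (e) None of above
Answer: b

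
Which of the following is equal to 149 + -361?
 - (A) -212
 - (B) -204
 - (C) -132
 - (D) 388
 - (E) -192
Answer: A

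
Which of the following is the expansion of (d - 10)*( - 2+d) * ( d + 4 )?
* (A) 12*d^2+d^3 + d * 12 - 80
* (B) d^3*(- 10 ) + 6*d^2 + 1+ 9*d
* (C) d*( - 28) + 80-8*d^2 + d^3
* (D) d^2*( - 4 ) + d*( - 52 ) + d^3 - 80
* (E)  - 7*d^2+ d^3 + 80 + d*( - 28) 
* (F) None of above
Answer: C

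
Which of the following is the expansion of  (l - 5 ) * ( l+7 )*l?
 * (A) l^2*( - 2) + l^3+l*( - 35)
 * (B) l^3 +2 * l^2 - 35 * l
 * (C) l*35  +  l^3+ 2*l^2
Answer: B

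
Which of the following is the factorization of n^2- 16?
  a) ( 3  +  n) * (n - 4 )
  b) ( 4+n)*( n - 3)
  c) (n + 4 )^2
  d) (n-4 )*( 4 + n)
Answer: d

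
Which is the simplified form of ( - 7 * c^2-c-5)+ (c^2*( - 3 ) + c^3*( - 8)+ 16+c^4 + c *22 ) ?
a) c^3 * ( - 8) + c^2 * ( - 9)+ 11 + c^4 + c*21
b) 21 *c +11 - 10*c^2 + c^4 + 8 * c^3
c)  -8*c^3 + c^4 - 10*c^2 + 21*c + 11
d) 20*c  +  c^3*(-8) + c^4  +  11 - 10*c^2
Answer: c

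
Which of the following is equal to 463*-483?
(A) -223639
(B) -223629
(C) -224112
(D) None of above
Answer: B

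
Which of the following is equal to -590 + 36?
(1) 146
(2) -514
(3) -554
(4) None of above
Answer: 3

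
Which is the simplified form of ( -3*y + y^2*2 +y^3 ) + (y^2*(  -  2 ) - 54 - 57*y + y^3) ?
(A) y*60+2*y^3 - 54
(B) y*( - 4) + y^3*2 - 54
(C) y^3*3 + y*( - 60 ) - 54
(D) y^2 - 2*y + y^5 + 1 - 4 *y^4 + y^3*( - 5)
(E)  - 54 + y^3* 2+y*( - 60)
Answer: E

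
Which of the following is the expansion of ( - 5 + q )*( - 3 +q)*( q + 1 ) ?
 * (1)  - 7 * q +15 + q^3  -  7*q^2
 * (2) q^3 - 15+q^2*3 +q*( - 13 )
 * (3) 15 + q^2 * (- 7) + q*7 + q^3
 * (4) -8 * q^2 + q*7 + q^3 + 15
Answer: 3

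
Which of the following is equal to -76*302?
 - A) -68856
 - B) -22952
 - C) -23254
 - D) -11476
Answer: B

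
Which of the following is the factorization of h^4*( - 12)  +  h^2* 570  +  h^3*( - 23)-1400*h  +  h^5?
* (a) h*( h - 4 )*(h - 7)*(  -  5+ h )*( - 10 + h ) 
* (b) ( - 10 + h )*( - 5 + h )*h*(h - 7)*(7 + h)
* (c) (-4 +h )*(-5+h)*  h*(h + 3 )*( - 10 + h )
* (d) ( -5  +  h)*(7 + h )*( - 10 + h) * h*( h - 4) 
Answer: d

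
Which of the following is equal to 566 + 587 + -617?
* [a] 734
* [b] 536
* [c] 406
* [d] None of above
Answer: b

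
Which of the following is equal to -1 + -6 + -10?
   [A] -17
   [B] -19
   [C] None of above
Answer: A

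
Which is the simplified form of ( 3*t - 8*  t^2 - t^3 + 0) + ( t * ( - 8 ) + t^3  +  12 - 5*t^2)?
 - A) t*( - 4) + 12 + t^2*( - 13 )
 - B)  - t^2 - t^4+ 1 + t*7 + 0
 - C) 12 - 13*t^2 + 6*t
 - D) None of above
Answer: D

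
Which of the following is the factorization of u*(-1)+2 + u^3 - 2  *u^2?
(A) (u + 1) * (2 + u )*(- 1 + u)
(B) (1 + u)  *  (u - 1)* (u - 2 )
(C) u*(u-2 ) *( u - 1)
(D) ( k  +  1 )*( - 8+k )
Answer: B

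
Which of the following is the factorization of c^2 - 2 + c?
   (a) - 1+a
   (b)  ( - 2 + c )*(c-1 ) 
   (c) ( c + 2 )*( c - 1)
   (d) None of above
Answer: c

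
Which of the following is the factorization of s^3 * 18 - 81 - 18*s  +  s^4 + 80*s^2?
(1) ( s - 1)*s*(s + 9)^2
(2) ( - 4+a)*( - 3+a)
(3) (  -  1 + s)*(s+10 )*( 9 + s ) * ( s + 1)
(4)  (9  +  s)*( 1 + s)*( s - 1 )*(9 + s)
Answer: 4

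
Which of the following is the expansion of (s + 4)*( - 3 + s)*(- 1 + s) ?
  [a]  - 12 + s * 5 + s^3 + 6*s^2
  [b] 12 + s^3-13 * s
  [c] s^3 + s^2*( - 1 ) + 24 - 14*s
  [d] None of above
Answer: b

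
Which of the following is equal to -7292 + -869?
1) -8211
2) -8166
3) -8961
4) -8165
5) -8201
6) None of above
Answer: 6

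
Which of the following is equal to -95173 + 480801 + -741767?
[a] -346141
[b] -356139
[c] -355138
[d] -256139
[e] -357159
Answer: b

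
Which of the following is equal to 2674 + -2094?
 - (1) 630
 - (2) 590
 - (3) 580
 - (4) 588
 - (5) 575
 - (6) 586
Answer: 3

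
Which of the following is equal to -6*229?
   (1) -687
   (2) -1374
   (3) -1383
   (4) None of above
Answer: 2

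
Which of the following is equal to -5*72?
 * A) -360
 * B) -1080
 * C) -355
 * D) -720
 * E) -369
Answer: A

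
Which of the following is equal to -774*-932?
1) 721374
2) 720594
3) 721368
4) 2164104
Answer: 3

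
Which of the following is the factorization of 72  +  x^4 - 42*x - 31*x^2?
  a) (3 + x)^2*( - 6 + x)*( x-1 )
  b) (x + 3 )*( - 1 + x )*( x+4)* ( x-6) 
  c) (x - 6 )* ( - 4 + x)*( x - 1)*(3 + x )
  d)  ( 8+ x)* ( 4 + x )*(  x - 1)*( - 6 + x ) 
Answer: b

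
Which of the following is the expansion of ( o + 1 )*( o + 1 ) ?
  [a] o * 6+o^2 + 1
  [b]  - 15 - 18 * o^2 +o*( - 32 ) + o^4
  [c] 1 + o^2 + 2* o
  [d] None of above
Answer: c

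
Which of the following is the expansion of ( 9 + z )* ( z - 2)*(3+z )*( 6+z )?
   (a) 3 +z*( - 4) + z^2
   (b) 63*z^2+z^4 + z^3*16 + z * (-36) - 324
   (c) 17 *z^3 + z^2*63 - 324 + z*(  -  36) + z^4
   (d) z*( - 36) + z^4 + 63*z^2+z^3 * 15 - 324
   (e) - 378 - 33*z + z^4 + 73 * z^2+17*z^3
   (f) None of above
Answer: b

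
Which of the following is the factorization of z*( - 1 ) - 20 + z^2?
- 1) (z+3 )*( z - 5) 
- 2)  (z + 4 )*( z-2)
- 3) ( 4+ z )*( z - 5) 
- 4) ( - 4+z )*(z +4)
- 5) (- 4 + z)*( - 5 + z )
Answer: 3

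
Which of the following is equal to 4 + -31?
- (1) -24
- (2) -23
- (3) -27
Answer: 3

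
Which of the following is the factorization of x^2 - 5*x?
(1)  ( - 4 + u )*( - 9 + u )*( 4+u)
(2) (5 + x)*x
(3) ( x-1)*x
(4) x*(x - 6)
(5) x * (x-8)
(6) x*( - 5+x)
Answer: 6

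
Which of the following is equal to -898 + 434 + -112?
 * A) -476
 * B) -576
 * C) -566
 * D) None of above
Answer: B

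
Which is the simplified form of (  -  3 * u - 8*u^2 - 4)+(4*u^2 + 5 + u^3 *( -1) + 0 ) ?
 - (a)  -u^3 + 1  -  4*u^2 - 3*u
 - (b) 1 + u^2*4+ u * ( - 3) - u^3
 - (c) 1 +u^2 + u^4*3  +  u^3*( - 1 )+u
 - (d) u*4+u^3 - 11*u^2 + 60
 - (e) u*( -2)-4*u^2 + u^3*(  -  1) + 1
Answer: a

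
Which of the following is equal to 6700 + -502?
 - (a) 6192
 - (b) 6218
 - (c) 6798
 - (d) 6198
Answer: d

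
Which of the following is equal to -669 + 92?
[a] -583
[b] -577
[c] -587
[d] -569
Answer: b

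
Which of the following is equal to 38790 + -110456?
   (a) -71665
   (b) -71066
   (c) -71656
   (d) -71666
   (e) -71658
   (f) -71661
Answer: d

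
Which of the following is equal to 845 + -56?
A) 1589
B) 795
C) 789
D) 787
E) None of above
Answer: C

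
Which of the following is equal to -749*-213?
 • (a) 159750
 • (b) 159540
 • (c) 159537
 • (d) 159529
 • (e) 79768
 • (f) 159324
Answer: c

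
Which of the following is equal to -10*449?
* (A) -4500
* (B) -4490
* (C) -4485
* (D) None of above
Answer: B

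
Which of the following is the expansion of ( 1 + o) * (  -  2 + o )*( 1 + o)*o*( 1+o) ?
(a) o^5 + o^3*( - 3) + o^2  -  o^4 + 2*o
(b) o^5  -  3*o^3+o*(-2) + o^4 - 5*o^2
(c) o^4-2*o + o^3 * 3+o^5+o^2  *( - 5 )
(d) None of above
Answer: b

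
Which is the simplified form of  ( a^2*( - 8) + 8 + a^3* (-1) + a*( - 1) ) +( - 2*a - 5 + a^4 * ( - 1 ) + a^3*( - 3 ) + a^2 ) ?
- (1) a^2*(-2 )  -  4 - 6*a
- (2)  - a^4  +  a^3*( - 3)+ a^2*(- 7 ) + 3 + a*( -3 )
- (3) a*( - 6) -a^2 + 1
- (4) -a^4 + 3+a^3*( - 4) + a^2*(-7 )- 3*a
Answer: 4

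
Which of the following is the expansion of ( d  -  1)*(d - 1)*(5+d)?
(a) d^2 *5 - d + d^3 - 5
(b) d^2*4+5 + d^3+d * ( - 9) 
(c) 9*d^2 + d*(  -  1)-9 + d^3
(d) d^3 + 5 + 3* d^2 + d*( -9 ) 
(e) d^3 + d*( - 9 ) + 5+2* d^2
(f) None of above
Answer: d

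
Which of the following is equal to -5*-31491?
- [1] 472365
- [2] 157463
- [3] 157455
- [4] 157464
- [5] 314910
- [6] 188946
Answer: 3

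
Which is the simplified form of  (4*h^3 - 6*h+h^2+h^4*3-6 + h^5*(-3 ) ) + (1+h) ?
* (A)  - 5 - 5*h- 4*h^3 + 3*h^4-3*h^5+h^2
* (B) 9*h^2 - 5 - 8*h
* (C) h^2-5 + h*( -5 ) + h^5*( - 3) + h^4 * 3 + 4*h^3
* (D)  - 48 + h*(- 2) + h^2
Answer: C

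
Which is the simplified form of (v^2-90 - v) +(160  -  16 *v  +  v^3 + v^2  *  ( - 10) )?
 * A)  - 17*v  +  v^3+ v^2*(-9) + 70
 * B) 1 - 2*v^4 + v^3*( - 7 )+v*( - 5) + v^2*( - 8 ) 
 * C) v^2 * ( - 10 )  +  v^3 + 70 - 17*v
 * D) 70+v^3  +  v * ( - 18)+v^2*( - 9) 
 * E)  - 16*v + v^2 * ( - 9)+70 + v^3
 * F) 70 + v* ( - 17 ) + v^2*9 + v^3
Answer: A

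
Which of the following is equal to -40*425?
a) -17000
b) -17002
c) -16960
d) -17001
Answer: a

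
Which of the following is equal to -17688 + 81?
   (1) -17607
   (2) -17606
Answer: 1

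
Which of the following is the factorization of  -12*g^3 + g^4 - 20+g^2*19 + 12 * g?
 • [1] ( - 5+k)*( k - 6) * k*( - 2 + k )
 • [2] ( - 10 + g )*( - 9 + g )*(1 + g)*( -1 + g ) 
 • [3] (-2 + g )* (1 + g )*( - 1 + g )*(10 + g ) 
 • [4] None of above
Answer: 4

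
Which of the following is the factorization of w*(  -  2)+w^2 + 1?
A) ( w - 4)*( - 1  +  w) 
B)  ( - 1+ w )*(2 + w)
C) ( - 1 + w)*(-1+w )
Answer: C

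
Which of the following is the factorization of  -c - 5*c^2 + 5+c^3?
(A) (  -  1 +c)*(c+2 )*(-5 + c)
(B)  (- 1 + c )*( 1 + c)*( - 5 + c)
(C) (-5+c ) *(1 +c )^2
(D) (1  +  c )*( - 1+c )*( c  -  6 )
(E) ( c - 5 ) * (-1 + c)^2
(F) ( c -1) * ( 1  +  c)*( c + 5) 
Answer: B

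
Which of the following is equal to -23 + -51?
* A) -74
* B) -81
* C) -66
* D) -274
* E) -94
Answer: A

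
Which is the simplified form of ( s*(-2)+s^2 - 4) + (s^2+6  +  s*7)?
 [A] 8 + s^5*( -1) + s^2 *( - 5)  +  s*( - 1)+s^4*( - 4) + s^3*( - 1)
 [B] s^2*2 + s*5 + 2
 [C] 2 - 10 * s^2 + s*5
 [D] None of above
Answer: B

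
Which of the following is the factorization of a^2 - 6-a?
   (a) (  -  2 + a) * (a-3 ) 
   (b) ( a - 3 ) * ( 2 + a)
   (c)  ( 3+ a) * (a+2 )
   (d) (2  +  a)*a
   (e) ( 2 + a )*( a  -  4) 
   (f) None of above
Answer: b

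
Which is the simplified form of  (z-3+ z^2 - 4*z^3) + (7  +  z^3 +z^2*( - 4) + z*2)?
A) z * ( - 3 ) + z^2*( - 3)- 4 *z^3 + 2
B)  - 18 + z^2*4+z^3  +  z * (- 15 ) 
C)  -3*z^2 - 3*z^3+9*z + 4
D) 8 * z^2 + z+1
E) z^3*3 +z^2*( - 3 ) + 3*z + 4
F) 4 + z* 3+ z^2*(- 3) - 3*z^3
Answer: F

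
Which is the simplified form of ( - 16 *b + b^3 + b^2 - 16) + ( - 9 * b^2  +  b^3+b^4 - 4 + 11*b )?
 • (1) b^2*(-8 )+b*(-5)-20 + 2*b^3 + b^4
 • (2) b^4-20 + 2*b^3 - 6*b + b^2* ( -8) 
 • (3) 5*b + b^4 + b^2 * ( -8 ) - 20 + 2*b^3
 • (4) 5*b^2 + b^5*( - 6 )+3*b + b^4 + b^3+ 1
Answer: 1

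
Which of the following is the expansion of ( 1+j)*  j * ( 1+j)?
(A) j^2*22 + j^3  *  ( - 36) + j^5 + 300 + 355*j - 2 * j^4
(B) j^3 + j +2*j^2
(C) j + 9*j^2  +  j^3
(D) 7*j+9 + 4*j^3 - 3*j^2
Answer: B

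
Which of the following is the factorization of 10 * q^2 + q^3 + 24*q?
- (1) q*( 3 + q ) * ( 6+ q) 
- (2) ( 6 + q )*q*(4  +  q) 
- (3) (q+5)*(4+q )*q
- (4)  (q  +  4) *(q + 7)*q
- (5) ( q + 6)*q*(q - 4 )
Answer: 2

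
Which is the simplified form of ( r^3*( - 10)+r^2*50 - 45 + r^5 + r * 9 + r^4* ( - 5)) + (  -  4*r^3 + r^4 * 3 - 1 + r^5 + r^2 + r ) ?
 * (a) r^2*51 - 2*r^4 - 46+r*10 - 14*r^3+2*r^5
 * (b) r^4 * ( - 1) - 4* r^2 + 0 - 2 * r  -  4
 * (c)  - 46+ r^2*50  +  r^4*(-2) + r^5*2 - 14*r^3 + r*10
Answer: a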